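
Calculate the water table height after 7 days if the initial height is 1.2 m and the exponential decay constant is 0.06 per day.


m = m0 * exp(-k*t)
m = 1.2 * exp(-0.06 * 7)
m = 1.2 * exp(-0.4200)

0.7885 m


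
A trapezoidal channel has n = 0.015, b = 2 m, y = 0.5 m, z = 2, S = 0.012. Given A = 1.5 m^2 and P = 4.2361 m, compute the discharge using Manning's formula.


R = A/P = 1.5/4.2361 = 0.354099
Q = (1/0.015) * 1.5 * 0.354099^(2/3) * 0.012^0.5

5.4829 m^3/s


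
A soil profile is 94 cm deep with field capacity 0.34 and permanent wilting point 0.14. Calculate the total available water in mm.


AWC = (FC - PWP) * d * 10
AWC = (0.34 - 0.14) * 94 * 10
AWC = 0.2000 * 94 * 10

188.0000 mm


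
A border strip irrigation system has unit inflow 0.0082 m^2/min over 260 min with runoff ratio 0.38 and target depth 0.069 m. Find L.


L = q*t/((1+r)*Z)
L = 0.0082*260/((1+0.38)*0.069)
L = 2.132/0.09522

22.3903 m


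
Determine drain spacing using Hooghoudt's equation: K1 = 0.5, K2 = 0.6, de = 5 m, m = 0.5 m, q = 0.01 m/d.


S^2 = 8*K2*de*m/q + 4*K1*m^2/q
S^2 = 8*0.6*5*0.5/0.01 + 4*0.5*0.5^2/0.01
S = sqrt(1250.0000)

35.3553 m


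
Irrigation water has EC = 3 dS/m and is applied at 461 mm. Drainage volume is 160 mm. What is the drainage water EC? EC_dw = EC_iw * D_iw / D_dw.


EC_dw = EC_iw * D_iw / D_dw
EC_dw = 3 * 461 / 160
EC_dw = 1383 / 160

8.6438 dS/m


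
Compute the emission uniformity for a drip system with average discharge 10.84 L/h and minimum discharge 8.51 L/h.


EU = (q_min/q_avg)*100 = (8.51/10.84)*100 = 78.5055%

78.5055 %


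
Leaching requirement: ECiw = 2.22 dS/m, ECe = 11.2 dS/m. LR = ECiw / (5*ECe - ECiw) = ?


LR = ECiw / (5*ECe - ECiw)
LR = 2.22 / (5*11.2 - 2.22)
LR = 2.22 / 53.7800

0.0413


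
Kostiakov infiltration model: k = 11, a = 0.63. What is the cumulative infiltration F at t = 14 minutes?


F = k * t^a = 11 * 14^0.63
F = 11 * 5.273035

58.0034 mm


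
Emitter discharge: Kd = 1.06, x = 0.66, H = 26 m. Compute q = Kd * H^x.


q = Kd * H^x = 1.06 * 26^0.66 = 1.06 * 8.587810

9.1031 L/h


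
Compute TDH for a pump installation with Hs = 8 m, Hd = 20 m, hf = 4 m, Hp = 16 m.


TDH = Hs + Hd + hf + Hp = 8 + 20 + 4 + 16 = 48

48 m


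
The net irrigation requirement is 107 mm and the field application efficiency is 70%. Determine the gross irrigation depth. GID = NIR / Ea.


Ea = 70% = 0.7
GID = NIR / Ea = 107 / 0.7 = 152.8571 mm

152.8571 mm


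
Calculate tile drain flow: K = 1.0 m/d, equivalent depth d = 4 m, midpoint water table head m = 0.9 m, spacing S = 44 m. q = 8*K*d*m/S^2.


q = 8*K*d*m/S^2
q = 8*1.0*4*0.9/44^2
q = 28.8000 / 1936

0.0149 m/d


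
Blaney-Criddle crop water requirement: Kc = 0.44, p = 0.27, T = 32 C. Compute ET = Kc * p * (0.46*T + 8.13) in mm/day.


ET = Kc * p * (0.46*T + 8.13)
ET = 0.44 * 0.27 * (0.46*32 + 8.13)
ET = 0.44 * 0.27 * 22.8500

2.7146 mm/day


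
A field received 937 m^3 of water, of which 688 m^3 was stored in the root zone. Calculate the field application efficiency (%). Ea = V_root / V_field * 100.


Ea = V_root / V_field * 100 = 688 / 937 * 100 = 73.4258%

73.4258 %


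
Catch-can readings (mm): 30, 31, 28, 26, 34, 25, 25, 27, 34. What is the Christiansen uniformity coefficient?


mean = 28.888889 mm
MAD = 2.987654 mm
CU = (1 - 2.987654/28.888889)*100

89.6581 %


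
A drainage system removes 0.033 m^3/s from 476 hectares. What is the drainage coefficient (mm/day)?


DC = Q * 86400 / (A * 10000) * 1000
DC = 0.033 * 86400 / (476 * 10000) * 1000
DC = 2851200.0000 / 4760000

0.5990 mm/day


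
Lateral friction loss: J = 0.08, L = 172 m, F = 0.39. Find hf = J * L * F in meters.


hf = J * L * F = 0.08 * 172 * 0.39 = 5.3664 m

5.3664 m


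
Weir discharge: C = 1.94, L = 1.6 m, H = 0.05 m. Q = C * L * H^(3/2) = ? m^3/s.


Q = C * L * H^(3/2) = 1.94 * 1.6 * 0.05^1.5 = 1.94 * 1.6 * 0.011180

0.0347 m^3/s


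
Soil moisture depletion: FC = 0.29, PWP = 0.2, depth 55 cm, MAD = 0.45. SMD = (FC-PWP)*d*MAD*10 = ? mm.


SMD = (FC - PWP) * d * MAD * 10
SMD = (0.29 - 0.2) * 55 * 0.45 * 10
SMD = 0.0900 * 55 * 0.45 * 10

22.2750 mm


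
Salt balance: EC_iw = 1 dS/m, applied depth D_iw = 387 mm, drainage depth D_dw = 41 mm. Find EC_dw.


EC_dw = EC_iw * D_iw / D_dw
EC_dw = 1 * 387 / 41
EC_dw = 387 / 41

9.4390 dS/m


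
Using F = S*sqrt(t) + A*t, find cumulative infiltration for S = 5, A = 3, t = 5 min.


F = S*sqrt(t) + A*t
F = 5*sqrt(5) + 3*5
F = 5*2.236068 + 15

26.1803 mm


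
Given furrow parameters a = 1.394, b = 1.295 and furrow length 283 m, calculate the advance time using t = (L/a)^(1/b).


t = (L/a)^(1/b)
t = (283/1.394)^(1/1.295)
t = 203.012912^(1/1.295)

60.5162 min


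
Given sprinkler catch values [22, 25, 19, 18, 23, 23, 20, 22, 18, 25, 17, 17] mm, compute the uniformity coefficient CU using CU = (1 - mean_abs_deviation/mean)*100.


mean = 20.750000 mm
MAD = 2.583333 mm
CU = (1 - 2.583333/20.750000)*100

87.5502 %


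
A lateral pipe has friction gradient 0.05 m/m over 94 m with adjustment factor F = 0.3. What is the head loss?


hf = J * L * F = 0.05 * 94 * 0.3 = 1.4100 m

1.4100 m


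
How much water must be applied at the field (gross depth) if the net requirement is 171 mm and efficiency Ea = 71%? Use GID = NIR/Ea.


Ea = 71% = 0.71
GID = NIR / Ea = 171 / 0.71 = 240.8451 mm

240.8451 mm


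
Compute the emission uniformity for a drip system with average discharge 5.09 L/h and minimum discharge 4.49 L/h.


EU = (q_min/q_avg)*100 = (4.49/5.09)*100 = 88.2122%

88.2122 %


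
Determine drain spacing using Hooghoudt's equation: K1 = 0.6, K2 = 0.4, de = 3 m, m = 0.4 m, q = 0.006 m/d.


S^2 = 8*K2*de*m/q + 4*K1*m^2/q
S^2 = 8*0.4*3*0.4/0.006 + 4*0.6*0.4^2/0.006
S = sqrt(704.0000)

26.5330 m


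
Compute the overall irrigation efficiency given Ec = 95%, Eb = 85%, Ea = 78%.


Ec = 0.95, Eb = 0.85, Ea = 0.78
E = 0.95 * 0.85 * 0.78 * 100 = 62.9850%

62.9850 %


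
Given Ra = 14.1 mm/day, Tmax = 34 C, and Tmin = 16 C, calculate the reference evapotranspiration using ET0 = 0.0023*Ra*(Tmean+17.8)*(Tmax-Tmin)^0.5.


Tmean = (Tmax + Tmin)/2 = (34 + 16)/2 = 25.0
ET0 = 0.0023 * 14.1 * (25.0 + 17.8) * sqrt(34 - 16)
ET0 = 0.0023 * 14.1 * 42.8 * 4.242641

5.8888 mm/day


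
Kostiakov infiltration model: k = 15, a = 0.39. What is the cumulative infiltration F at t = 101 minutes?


F = k * t^a = 15 * 101^0.39
F = 15 * 6.049024

90.7354 mm


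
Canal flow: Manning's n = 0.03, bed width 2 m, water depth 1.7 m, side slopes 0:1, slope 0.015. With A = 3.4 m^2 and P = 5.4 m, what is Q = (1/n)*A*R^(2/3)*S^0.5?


R = A/P = 3.4/5.4 = 0.629630
Q = (1/0.03) * 3.4 * 0.629630^(2/3) * 0.015^0.5

10.1967 m^3/s


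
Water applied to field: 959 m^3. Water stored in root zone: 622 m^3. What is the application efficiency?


Ea = V_root / V_field * 100 = 622 / 959 * 100 = 64.8592%

64.8592 %


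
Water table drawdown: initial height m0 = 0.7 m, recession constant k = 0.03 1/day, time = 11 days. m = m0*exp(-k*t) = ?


m = m0 * exp(-k*t)
m = 0.7 * exp(-0.03 * 11)
m = 0.7 * exp(-0.3300)

0.5032 m


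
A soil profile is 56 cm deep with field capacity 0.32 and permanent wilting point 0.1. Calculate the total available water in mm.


AWC = (FC - PWP) * d * 10
AWC = (0.32 - 0.1) * 56 * 10
AWC = 0.2200 * 56 * 10

123.2000 mm


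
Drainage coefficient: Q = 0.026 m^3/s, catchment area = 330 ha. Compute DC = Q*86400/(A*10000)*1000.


DC = Q * 86400 / (A * 10000) * 1000
DC = 0.026 * 86400 / (330 * 10000) * 1000
DC = 2246400.0000 / 3300000

0.6807 mm/day


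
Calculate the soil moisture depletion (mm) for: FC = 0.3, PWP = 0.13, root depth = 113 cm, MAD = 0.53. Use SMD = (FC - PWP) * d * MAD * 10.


SMD = (FC - PWP) * d * MAD * 10
SMD = (0.3 - 0.13) * 113 * 0.53 * 10
SMD = 0.1700 * 113 * 0.53 * 10

101.8130 mm


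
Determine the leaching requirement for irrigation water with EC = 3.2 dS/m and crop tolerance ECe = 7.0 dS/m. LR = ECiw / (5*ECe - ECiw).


LR = ECiw / (5*ECe - ECiw)
LR = 3.2 / (5*7.0 - 3.2)
LR = 3.2 / 31.8000

0.1006


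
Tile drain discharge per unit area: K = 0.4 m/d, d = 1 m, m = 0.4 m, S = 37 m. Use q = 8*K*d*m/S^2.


q = 8*K*d*m/S^2
q = 8*0.4*1*0.4/37^2
q = 1.2800 / 1369

9.3499e-04 m/d


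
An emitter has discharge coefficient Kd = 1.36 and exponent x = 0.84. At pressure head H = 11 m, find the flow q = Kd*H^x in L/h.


q = Kd * H^x = 1.36 * 11^0.84 = 1.36 * 7.494969

10.1932 L/h


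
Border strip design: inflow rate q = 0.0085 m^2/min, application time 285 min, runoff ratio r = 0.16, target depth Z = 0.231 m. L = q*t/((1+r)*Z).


L = q*t/((1+r)*Z)
L = 0.0085*285/((1+0.16)*0.231)
L = 2.4225/0.26796

9.0405 m


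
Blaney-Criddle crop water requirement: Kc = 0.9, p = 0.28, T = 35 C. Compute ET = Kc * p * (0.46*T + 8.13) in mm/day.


ET = Kc * p * (0.46*T + 8.13)
ET = 0.9 * 0.28 * (0.46*35 + 8.13)
ET = 0.9 * 0.28 * 24.2300

6.1060 mm/day


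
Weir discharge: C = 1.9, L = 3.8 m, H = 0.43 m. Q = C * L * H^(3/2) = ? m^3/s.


Q = C * L * H^(3/2) = 1.9 * 3.8 * 0.43^1.5 = 1.9 * 3.8 * 0.281970

2.0358 m^3/s


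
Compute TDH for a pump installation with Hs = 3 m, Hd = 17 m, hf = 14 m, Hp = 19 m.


TDH = Hs + Hd + hf + Hp = 3 + 17 + 14 + 19 = 53

53 m


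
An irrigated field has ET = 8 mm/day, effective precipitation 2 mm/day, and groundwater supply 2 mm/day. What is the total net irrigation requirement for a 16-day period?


Daily deficit = ET - Pe - GW = 8 - 2 - 2 = 4 mm/day
NIR = 4 * 16 = 64 mm

64.0000 mm


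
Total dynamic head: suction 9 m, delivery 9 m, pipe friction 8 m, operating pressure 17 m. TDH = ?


TDH = Hs + Hd + hf + Hp = 9 + 9 + 8 + 17 = 43

43 m


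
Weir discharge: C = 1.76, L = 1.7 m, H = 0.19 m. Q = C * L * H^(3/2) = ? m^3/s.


Q = C * L * H^(3/2) = 1.76 * 1.7 * 0.19^1.5 = 1.76 * 1.7 * 0.082819

0.2478 m^3/s


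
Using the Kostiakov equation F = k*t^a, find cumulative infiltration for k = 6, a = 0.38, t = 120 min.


F = k * t^a = 6 * 120^0.38
F = 6 * 6.167212

37.0033 mm


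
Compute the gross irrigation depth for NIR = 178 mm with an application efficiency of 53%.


Ea = 53% = 0.53
GID = NIR / Ea = 178 / 0.53 = 335.8491 mm

335.8491 mm


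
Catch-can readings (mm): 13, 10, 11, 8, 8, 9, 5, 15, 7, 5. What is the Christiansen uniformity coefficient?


mean = 9.100000 mm
MAD = 2.520000 mm
CU = (1 - 2.520000/9.100000)*100

72.3077 %


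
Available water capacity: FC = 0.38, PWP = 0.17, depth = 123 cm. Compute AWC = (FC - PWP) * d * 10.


AWC = (FC - PWP) * d * 10
AWC = (0.38 - 0.17) * 123 * 10
AWC = 0.2100 * 123 * 10

258.3000 mm


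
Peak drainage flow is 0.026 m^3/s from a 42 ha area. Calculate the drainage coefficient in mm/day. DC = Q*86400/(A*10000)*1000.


DC = Q * 86400 / (A * 10000) * 1000
DC = 0.026 * 86400 / (42 * 10000) * 1000
DC = 2246400.0000 / 420000

5.3486 mm/day


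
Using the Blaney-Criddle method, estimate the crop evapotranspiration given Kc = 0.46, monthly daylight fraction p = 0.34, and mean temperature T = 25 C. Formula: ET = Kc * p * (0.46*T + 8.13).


ET = Kc * p * (0.46*T + 8.13)
ET = 0.46 * 0.34 * (0.46*25 + 8.13)
ET = 0.46 * 0.34 * 19.6300

3.0701 mm/day


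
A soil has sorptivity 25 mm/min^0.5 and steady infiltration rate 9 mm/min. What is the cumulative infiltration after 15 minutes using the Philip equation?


F = S*sqrt(t) + A*t
F = 25*sqrt(15) + 9*15
F = 25*3.872983 + 135

231.8246 mm


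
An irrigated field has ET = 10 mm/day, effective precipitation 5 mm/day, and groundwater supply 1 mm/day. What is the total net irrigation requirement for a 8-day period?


Daily deficit = ET - Pe - GW = 10 - 5 - 1 = 4 mm/day
NIR = 4 * 8 = 32 mm

32.0000 mm


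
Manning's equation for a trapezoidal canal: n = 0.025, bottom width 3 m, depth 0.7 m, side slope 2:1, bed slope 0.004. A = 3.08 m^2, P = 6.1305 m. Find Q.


R = A/P = 3.08/6.1305 = 0.502406
Q = (1/0.025) * 3.08 * 0.502406^(2/3) * 0.004^0.5

4.9243 m^3/s


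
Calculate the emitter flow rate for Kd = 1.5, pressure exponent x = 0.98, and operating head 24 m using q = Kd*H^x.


q = Kd * H^x = 1.5 * 24^0.98 = 1.5 * 22.522003

33.7830 L/h


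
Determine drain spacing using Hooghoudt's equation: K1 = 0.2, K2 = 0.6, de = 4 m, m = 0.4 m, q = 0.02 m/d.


S^2 = 8*K2*de*m/q + 4*K1*m^2/q
S^2 = 8*0.6*4*0.4/0.02 + 4*0.2*0.4^2/0.02
S = sqrt(390.4000)

19.7585 m


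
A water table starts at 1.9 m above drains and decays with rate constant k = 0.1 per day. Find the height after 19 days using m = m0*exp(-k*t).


m = m0 * exp(-k*t)
m = 1.9 * exp(-0.1 * 19)
m = 1.9 * exp(-1.9000)

0.2842 m


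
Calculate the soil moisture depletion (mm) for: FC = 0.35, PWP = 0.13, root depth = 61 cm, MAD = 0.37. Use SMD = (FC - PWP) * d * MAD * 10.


SMD = (FC - PWP) * d * MAD * 10
SMD = (0.35 - 0.13) * 61 * 0.37 * 10
SMD = 0.2200 * 61 * 0.37 * 10

49.6540 mm


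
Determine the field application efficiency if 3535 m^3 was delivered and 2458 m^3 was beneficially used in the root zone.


Ea = V_root / V_field * 100 = 2458 / 3535 * 100 = 69.5332%

69.5332 %


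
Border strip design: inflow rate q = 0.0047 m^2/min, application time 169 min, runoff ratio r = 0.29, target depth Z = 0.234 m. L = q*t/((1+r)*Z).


L = q*t/((1+r)*Z)
L = 0.0047*169/((1+0.29)*0.234)
L = 0.7943/0.30186

2.6314 m


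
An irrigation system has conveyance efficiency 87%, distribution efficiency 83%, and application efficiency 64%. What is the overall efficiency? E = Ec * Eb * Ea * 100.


Ec = 0.87, Eb = 0.83, Ea = 0.64
E = 0.87 * 0.83 * 0.64 * 100 = 46.2144%

46.2144 %


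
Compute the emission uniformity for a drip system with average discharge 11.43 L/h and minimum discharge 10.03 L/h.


EU = (q_min/q_avg)*100 = (10.03/11.43)*100 = 87.7515%

87.7515 %


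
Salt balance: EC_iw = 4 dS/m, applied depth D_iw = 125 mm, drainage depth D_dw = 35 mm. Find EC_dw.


EC_dw = EC_iw * D_iw / D_dw
EC_dw = 4 * 125 / 35
EC_dw = 500 / 35

14.2857 dS/m


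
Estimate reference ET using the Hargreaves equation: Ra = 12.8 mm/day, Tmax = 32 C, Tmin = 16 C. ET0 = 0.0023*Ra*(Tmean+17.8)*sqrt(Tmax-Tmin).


Tmean = (Tmax + Tmin)/2 = (32 + 16)/2 = 24.0
ET0 = 0.0023 * 12.8 * (24.0 + 17.8) * sqrt(32 - 16)
ET0 = 0.0023 * 12.8 * 41.8 * 4.000000

4.9224 mm/day


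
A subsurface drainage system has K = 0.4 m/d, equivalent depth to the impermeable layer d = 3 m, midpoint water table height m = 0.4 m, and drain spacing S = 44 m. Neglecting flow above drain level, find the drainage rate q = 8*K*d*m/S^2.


q = 8*K*d*m/S^2
q = 8*0.4*3*0.4/44^2
q = 3.8400 / 1936

0.0020 m/d


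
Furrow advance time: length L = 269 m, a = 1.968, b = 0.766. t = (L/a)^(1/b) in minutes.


t = (L/a)^(1/b)
t = (269/1.968)^(1/0.766)
t = 136.686992^(1/0.766)

613.9819 min


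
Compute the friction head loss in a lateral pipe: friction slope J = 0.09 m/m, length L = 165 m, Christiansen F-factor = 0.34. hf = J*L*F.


hf = J * L * F = 0.09 * 165 * 0.34 = 5.0490 m

5.0490 m


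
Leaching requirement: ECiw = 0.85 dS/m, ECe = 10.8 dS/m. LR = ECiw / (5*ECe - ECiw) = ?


LR = ECiw / (5*ECe - ECiw)
LR = 0.85 / (5*10.8 - 0.85)
LR = 0.85 / 53.1500

0.0160


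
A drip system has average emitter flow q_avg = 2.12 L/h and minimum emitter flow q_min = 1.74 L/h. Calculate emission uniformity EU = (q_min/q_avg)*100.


EU = (q_min/q_avg)*100 = (1.74/2.12)*100 = 82.0755%

82.0755 %


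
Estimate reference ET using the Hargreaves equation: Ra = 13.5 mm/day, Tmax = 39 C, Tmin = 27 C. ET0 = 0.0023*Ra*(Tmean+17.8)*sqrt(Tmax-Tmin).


Tmean = (Tmax + Tmin)/2 = (39 + 27)/2 = 33.0
ET0 = 0.0023 * 13.5 * (33.0 + 17.8) * sqrt(39 - 27)
ET0 = 0.0023 * 13.5 * 50.8 * 3.464102

5.4641 mm/day


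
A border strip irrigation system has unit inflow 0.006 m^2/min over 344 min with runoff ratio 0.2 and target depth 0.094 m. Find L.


L = q*t/((1+r)*Z)
L = 0.006*344/((1+0.2)*0.094)
L = 2.064/0.1128

18.2979 m


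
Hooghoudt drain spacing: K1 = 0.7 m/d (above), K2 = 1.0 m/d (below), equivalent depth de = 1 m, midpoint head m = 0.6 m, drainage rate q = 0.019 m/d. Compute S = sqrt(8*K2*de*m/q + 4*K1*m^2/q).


S^2 = 8*K2*de*m/q + 4*K1*m^2/q
S^2 = 8*1.0*1*0.6/0.019 + 4*0.7*0.6^2/0.019
S = sqrt(305.6842)

17.4838 m


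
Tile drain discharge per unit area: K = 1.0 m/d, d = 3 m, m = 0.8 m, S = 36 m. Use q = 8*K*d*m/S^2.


q = 8*K*d*m/S^2
q = 8*1.0*3*0.8/36^2
q = 19.2000 / 1296

0.0148 m/d


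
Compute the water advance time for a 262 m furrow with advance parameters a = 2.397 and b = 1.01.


t = (L/a)^(1/b)
t = (262/2.397)^(1/1.01)
t = 109.303296^(1/1.01)

104.3395 min


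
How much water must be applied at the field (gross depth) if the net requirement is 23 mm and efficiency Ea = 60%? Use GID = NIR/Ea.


Ea = 60% = 0.6
GID = NIR / Ea = 23 / 0.6 = 38.3333 mm

38.3333 mm


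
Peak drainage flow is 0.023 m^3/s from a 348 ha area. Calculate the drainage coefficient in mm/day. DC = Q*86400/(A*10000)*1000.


DC = Q * 86400 / (A * 10000) * 1000
DC = 0.023 * 86400 / (348 * 10000) * 1000
DC = 1987200.0000 / 3480000

0.5710 mm/day


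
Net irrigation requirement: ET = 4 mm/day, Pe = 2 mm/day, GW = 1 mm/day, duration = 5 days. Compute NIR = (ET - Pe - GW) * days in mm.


Daily deficit = ET - Pe - GW = 4 - 2 - 1 = 1 mm/day
NIR = 1 * 5 = 5 mm

5.0000 mm


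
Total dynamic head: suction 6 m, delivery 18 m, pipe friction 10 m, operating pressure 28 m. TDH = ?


TDH = Hs + Hd + hf + Hp = 6 + 18 + 10 + 28 = 62

62 m


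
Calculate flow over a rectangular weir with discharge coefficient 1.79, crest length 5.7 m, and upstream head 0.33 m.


Q = C * L * H^(3/2) = 1.79 * 5.7 * 0.33^1.5 = 1.79 * 5.7 * 0.189571

1.9342 m^3/s


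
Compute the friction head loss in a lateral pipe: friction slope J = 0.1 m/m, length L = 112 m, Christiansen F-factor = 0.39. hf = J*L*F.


hf = J * L * F = 0.1 * 112 * 0.39 = 4.3680 m

4.3680 m


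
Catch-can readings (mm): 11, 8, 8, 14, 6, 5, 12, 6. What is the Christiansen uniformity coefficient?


mean = 8.750000 mm
MAD = 2.687500 mm
CU = (1 - 2.687500/8.750000)*100

69.2857 %


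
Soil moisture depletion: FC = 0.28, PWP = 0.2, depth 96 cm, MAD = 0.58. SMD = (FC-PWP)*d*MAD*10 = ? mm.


SMD = (FC - PWP) * d * MAD * 10
SMD = (0.28 - 0.2) * 96 * 0.58 * 10
SMD = 0.0800 * 96 * 0.58 * 10

44.5440 mm


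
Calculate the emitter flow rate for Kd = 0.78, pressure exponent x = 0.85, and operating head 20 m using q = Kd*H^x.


q = Kd * H^x = 0.78 * 20^0.85 = 0.78 * 12.760729

9.9534 L/h


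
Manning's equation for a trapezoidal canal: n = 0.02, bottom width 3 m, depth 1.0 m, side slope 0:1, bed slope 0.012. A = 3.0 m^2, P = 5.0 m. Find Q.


R = A/P = 3.0/5.0 = 0.600000
Q = (1/0.02) * 3.0 * 0.600000^(2/3) * 0.012^0.5

11.6891 m^3/s


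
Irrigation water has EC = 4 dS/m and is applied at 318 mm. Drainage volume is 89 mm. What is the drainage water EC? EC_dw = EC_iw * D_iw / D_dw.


EC_dw = EC_iw * D_iw / D_dw
EC_dw = 4 * 318 / 89
EC_dw = 1272 / 89

14.2921 dS/m


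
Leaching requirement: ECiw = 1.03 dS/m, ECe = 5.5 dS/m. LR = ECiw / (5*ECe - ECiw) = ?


LR = ECiw / (5*ECe - ECiw)
LR = 1.03 / (5*5.5 - 1.03)
LR = 1.03 / 26.4700

0.0389


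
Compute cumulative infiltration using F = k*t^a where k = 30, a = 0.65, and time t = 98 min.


F = k * t^a = 30 * 98^0.65
F = 30 * 19.692323

590.7697 mm


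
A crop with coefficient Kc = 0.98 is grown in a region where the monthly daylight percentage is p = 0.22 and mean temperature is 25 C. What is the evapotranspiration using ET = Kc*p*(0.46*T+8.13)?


ET = Kc * p * (0.46*T + 8.13)
ET = 0.98 * 0.22 * (0.46*25 + 8.13)
ET = 0.98 * 0.22 * 19.6300

4.2322 mm/day


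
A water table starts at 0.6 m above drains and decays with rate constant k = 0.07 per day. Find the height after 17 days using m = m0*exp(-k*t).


m = m0 * exp(-k*t)
m = 0.6 * exp(-0.07 * 17)
m = 0.6 * exp(-1.1900)

0.1825 m


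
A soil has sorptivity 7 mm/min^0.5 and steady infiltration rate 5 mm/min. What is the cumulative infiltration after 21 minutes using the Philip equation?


F = S*sqrt(t) + A*t
F = 7*sqrt(21) + 5*21
F = 7*4.582576 + 105

137.0780 mm


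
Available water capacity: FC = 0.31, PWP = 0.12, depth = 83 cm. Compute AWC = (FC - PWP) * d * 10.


AWC = (FC - PWP) * d * 10
AWC = (0.31 - 0.12) * 83 * 10
AWC = 0.1900 * 83 * 10

157.7000 mm


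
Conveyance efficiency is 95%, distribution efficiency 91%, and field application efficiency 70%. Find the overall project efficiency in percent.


Ec = 0.95, Eb = 0.91, Ea = 0.7
E = 0.95 * 0.91 * 0.7 * 100 = 60.5150%

60.5150 %


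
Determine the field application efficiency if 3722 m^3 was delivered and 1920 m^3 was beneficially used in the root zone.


Ea = V_root / V_field * 100 = 1920 / 3722 * 100 = 51.5852%

51.5852 %


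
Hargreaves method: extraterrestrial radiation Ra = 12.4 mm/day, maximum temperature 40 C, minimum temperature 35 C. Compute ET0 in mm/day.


Tmean = (Tmax + Tmin)/2 = (40 + 35)/2 = 37.5
ET0 = 0.0023 * 12.4 * (37.5 + 17.8) * sqrt(40 - 35)
ET0 = 0.0023 * 12.4 * 55.3 * 2.236068

3.5266 mm/day


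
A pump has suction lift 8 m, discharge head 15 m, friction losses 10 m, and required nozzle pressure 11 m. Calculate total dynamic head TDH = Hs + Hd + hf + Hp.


TDH = Hs + Hd + hf + Hp = 8 + 15 + 10 + 11 = 44

44 m


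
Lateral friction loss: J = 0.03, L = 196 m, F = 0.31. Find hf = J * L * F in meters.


hf = J * L * F = 0.03 * 196 * 0.31 = 1.8228 m

1.8228 m


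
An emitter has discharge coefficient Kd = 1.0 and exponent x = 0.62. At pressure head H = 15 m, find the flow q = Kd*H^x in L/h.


q = Kd * H^x = 1.0 * 15^0.62 = 1.0 * 5.360146

5.3601 L/h


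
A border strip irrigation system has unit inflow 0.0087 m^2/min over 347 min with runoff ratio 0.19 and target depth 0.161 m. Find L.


L = q*t/((1+r)*Z)
L = 0.0087*347/((1+0.19)*0.161)
L = 3.0189/0.19159

15.7571 m


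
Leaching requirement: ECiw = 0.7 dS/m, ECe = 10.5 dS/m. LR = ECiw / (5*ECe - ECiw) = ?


LR = ECiw / (5*ECe - ECiw)
LR = 0.7 / (5*10.5 - 0.7)
LR = 0.7 / 51.8000

0.0135


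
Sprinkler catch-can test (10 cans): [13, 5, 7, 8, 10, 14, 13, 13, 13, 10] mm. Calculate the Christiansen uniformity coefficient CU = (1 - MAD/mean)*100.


mean = 10.600000 mm
MAD = 2.600000 mm
CU = (1 - 2.600000/10.600000)*100

75.4717 %


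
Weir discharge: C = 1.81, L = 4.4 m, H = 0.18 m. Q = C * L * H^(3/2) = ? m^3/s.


Q = C * L * H^(3/2) = 1.81 * 4.4 * 0.18^1.5 = 1.81 * 4.4 * 0.076368

0.6082 m^3/s


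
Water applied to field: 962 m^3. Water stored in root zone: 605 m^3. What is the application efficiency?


Ea = V_root / V_field * 100 = 605 / 962 * 100 = 62.8898%

62.8898 %


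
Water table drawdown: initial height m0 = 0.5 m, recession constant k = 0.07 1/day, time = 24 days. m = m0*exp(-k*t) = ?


m = m0 * exp(-k*t)
m = 0.5 * exp(-0.07 * 24)
m = 0.5 * exp(-1.6800)

0.0932 m


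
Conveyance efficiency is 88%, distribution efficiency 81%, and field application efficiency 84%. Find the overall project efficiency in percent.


Ec = 0.88, Eb = 0.81, Ea = 0.84
E = 0.88 * 0.81 * 0.84 * 100 = 59.8752%

59.8752 %


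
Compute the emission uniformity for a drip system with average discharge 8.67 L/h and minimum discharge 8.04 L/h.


EU = (q_min/q_avg)*100 = (8.04/8.67)*100 = 92.7336%

92.7336 %


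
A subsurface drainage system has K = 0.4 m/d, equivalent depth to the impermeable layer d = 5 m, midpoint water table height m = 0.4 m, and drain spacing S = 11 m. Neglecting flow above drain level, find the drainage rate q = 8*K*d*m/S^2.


q = 8*K*d*m/S^2
q = 8*0.4*5*0.4/11^2
q = 6.4000 / 121

0.0529 m/d


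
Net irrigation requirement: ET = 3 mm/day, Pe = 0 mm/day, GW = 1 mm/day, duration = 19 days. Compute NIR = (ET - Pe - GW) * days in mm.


Daily deficit = ET - Pe - GW = 3 - 0 - 1 = 2 mm/day
NIR = 2 * 19 = 38 mm

38.0000 mm


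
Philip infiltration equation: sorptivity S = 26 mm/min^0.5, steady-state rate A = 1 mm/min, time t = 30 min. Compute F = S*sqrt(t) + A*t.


F = S*sqrt(t) + A*t
F = 26*sqrt(30) + 1*30
F = 26*5.477226 + 30

172.4079 mm


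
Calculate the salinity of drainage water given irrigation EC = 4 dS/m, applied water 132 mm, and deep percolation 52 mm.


EC_dw = EC_iw * D_iw / D_dw
EC_dw = 4 * 132 / 52
EC_dw = 528 / 52

10.1538 dS/m


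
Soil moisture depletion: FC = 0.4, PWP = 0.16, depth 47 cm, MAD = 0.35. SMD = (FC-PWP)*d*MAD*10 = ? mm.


SMD = (FC - PWP) * d * MAD * 10
SMD = (0.4 - 0.16) * 47 * 0.35 * 10
SMD = 0.2400 * 47 * 0.35 * 10

39.4800 mm


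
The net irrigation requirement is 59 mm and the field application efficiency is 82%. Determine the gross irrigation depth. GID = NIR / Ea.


Ea = 82% = 0.82
GID = NIR / Ea = 59 / 0.82 = 71.9512 mm

71.9512 mm


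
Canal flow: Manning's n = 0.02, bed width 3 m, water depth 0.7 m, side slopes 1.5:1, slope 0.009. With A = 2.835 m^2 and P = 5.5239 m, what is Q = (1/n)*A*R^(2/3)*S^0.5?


R = A/P = 2.835/5.5239 = 0.513224
Q = (1/0.02) * 2.835 * 0.513224^(2/3) * 0.009^0.5

8.6202 m^3/s


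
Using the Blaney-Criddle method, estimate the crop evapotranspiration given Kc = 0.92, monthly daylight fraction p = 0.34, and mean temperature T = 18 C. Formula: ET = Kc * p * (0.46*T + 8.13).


ET = Kc * p * (0.46*T + 8.13)
ET = 0.92 * 0.34 * (0.46*18 + 8.13)
ET = 0.92 * 0.34 * 16.4100

5.1330 mm/day


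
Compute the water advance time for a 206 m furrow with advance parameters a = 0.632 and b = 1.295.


t = (L/a)^(1/b)
t = (206/0.632)^(1/1.295)
t = 325.949367^(1/1.295)

87.2281 min


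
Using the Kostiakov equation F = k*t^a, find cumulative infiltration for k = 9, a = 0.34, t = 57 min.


F = k * t^a = 9 * 57^0.34
F = 9 * 3.953643

35.5828 mm


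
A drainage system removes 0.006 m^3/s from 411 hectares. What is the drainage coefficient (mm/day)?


DC = Q * 86400 / (A * 10000) * 1000
DC = 0.006 * 86400 / (411 * 10000) * 1000
DC = 518400.0000 / 4110000

0.1261 mm/day


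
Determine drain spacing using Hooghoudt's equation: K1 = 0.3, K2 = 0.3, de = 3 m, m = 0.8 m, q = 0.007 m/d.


S^2 = 8*K2*de*m/q + 4*K1*m^2/q
S^2 = 8*0.3*3*0.8/0.007 + 4*0.3*0.8^2/0.007
S = sqrt(932.5714)

30.5380 m


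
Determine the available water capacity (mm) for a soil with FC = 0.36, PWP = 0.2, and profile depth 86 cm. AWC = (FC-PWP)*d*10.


AWC = (FC - PWP) * d * 10
AWC = (0.36 - 0.2) * 86 * 10
AWC = 0.1600 * 86 * 10

137.6000 mm


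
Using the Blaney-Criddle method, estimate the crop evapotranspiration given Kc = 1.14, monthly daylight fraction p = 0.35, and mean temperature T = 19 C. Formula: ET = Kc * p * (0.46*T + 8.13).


ET = Kc * p * (0.46*T + 8.13)
ET = 1.14 * 0.35 * (0.46*19 + 8.13)
ET = 1.14 * 0.35 * 16.8700

6.7311 mm/day


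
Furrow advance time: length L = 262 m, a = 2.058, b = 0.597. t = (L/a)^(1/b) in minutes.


t = (L/a)^(1/b)
t = (262/2.058)^(1/0.597)
t = 127.308066^(1/0.597)

3355.2262 min


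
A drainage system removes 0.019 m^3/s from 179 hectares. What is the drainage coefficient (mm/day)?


DC = Q * 86400 / (A * 10000) * 1000
DC = 0.019 * 86400 / (179 * 10000) * 1000
DC = 1641600.0000 / 1790000

0.9171 mm/day


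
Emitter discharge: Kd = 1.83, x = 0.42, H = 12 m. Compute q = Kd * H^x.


q = Kd * H^x = 1.83 * 12^0.42 = 1.83 * 2.839593

5.1965 L/h


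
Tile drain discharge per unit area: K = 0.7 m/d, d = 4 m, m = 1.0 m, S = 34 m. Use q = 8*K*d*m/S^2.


q = 8*K*d*m/S^2
q = 8*0.7*4*1.0/34^2
q = 22.4000 / 1156

0.0194 m/d


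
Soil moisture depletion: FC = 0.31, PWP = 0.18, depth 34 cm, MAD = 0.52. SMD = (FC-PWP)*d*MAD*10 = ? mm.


SMD = (FC - PWP) * d * MAD * 10
SMD = (0.31 - 0.18) * 34 * 0.52 * 10
SMD = 0.1300 * 34 * 0.52 * 10

22.9840 mm


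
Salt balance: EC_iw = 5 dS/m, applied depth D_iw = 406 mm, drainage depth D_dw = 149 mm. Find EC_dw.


EC_dw = EC_iw * D_iw / D_dw
EC_dw = 5 * 406 / 149
EC_dw = 2030 / 149

13.6242 dS/m


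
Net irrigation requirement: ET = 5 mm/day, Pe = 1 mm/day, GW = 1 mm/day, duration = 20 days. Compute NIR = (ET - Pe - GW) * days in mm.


Daily deficit = ET - Pe - GW = 5 - 1 - 1 = 3 mm/day
NIR = 3 * 20 = 60 mm

60.0000 mm


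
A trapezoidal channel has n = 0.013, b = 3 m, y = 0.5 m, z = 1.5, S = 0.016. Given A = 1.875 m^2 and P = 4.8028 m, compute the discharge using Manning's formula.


R = A/P = 1.875/4.8028 = 0.390397
Q = (1/0.013) * 1.875 * 0.390397^(2/3) * 0.016^0.5

9.7452 m^3/s


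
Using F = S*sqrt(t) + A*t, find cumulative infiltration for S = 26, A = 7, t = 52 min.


F = S*sqrt(t) + A*t
F = 26*sqrt(52) + 7*52
F = 26*7.211103 + 364

551.4887 mm


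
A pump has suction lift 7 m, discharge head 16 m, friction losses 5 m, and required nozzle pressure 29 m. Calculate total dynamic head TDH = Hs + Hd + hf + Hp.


TDH = Hs + Hd + hf + Hp = 7 + 16 + 5 + 29 = 57

57 m


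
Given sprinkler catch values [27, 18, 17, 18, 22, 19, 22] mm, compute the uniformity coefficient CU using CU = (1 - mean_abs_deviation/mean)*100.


mean = 20.428571 mm
MAD = 2.775510 mm
CU = (1 - 2.775510/20.428571)*100

86.4136 %


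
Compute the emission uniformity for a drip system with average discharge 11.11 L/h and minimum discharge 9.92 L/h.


EU = (q_min/q_avg)*100 = (9.92/11.11)*100 = 89.2889%

89.2889 %


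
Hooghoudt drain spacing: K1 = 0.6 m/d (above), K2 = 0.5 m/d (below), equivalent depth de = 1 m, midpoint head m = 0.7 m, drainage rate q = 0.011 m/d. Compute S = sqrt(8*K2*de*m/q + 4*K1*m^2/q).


S^2 = 8*K2*de*m/q + 4*K1*m^2/q
S^2 = 8*0.5*1*0.7/0.011 + 4*0.6*0.7^2/0.011
S = sqrt(361.4545)

19.0120 m


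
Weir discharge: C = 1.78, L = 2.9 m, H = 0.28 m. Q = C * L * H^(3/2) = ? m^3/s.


Q = C * L * H^(3/2) = 1.78 * 2.9 * 0.28^1.5 = 1.78 * 2.9 * 0.148162

0.7648 m^3/s


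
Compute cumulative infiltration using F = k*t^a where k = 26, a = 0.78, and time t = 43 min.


F = k * t^a = 26 * 43^0.78
F = 26 * 18.797729

488.7410 mm


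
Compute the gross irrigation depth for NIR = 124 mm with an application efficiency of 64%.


Ea = 64% = 0.64
GID = NIR / Ea = 124 / 0.64 = 193.7500 mm

193.7500 mm


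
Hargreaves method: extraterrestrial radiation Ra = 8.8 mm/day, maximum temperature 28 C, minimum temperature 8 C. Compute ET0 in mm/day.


Tmean = (Tmax + Tmin)/2 = (28 + 8)/2 = 18.0
ET0 = 0.0023 * 8.8 * (18.0 + 17.8) * sqrt(28 - 8)
ET0 = 0.0023 * 8.8 * 35.8 * 4.472136

3.2405 mm/day


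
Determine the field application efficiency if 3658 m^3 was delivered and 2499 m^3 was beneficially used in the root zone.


Ea = V_root / V_field * 100 = 2499 / 3658 * 100 = 68.3160%

68.3160 %


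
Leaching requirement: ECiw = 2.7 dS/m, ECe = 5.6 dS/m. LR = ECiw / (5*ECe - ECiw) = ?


LR = ECiw / (5*ECe - ECiw)
LR = 2.7 / (5*5.6 - 2.7)
LR = 2.7 / 25.3000

0.1067


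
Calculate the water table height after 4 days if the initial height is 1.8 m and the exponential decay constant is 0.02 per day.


m = m0 * exp(-k*t)
m = 1.8 * exp(-0.02 * 4)
m = 1.8 * exp(-0.0800)

1.6616 m


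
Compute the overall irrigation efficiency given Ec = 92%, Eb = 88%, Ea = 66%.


Ec = 0.92, Eb = 0.88, Ea = 0.66
E = 0.92 * 0.88 * 0.66 * 100 = 53.4336%

53.4336 %


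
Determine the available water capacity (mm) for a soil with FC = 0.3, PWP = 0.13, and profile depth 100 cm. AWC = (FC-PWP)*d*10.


AWC = (FC - PWP) * d * 10
AWC = (0.3 - 0.13) * 100 * 10
AWC = 0.1700 * 100 * 10

170.0000 mm


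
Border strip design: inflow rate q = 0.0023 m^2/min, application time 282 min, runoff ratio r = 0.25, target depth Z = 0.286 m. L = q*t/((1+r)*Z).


L = q*t/((1+r)*Z)
L = 0.0023*282/((1+0.25)*0.286)
L = 0.6486/0.3575

1.8143 m


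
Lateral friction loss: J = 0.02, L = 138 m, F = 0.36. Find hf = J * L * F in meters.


hf = J * L * F = 0.02 * 138 * 0.36 = 0.9936 m

0.9936 m


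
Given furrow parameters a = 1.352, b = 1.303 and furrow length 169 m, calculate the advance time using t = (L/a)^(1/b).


t = (L/a)^(1/b)
t = (169/1.352)^(1/1.303)
t = 125.000000^(1/1.303)

40.6719 min


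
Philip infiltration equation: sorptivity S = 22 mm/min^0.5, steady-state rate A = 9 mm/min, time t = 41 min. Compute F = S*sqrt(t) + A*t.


F = S*sqrt(t) + A*t
F = 22*sqrt(41) + 9*41
F = 22*6.403124 + 369

509.8687 mm


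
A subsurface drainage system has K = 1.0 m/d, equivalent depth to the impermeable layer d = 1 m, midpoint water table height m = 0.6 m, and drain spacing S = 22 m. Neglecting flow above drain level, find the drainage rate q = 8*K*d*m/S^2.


q = 8*K*d*m/S^2
q = 8*1.0*1*0.6/22^2
q = 4.8000 / 484

0.0099 m/d


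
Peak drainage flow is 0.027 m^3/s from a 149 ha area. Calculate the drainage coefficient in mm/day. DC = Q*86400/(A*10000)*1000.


DC = Q * 86400 / (A * 10000) * 1000
DC = 0.027 * 86400 / (149 * 10000) * 1000
DC = 2332800.0000 / 1490000

1.5656 mm/day


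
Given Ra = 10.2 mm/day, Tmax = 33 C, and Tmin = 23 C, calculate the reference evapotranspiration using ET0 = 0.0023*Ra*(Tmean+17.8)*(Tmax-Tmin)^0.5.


Tmean = (Tmax + Tmin)/2 = (33 + 23)/2 = 28.0
ET0 = 0.0023 * 10.2 * (28.0 + 17.8) * sqrt(33 - 23)
ET0 = 0.0023 * 10.2 * 45.8 * 3.162278

3.3978 mm/day


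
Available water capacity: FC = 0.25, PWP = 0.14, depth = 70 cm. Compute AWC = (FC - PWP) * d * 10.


AWC = (FC - PWP) * d * 10
AWC = (0.25 - 0.14) * 70 * 10
AWC = 0.1100 * 70 * 10

77.0000 mm


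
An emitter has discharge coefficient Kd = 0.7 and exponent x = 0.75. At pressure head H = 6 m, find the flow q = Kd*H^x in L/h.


q = Kd * H^x = 0.7 * 6^0.75 = 0.7 * 3.833659

2.6836 L/h


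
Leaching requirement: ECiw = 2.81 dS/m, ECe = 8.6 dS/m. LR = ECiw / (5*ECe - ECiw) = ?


LR = ECiw / (5*ECe - ECiw)
LR = 2.81 / (5*8.6 - 2.81)
LR = 2.81 / 40.1900

0.0699


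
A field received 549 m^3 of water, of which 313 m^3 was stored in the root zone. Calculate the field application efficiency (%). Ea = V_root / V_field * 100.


Ea = V_root / V_field * 100 = 313 / 549 * 100 = 57.0128%

57.0128 %


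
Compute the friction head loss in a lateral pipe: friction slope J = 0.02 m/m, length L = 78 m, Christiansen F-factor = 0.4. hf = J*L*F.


hf = J * L * F = 0.02 * 78 * 0.4 = 0.6240 m

0.6240 m


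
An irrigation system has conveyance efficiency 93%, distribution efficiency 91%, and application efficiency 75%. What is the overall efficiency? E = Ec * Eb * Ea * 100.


Ec = 0.93, Eb = 0.91, Ea = 0.75
E = 0.93 * 0.91 * 0.75 * 100 = 63.4725%

63.4725 %


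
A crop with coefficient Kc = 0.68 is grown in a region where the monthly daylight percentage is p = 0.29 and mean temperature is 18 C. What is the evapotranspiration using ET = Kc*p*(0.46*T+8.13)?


ET = Kc * p * (0.46*T + 8.13)
ET = 0.68 * 0.29 * (0.46*18 + 8.13)
ET = 0.68 * 0.29 * 16.4100

3.2361 mm/day


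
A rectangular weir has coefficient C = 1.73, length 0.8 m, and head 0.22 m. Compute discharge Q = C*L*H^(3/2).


Q = C * L * H^(3/2) = 1.73 * 0.8 * 0.22^1.5 = 1.73 * 0.8 * 0.103189

0.1428 m^3/s


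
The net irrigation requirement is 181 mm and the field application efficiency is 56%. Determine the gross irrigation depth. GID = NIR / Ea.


Ea = 56% = 0.56
GID = NIR / Ea = 181 / 0.56 = 323.2143 mm

323.2143 mm


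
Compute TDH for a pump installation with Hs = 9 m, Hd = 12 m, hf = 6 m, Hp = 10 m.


TDH = Hs + Hd + hf + Hp = 9 + 12 + 6 + 10 = 37

37 m


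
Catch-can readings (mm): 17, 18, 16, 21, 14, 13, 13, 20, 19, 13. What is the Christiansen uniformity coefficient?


mean = 16.400000 mm
MAD = 2.600000 mm
CU = (1 - 2.600000/16.400000)*100

84.1463 %


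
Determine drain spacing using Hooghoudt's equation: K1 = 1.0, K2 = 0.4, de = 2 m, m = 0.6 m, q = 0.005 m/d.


S^2 = 8*K2*de*m/q + 4*K1*m^2/q
S^2 = 8*0.4*2*0.6/0.005 + 4*1.0*0.6^2/0.005
S = sqrt(1056.0000)

32.4962 m


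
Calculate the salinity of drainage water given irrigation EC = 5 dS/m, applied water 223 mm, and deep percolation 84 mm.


EC_dw = EC_iw * D_iw / D_dw
EC_dw = 5 * 223 / 84
EC_dw = 1115 / 84

13.2738 dS/m


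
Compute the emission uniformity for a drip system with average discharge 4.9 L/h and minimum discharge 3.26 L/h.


EU = (q_min/q_avg)*100 = (3.26/4.9)*100 = 66.5306%

66.5306 %


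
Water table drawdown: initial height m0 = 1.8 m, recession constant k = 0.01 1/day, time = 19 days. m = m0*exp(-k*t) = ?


m = m0 * exp(-k*t)
m = 1.8 * exp(-0.01 * 19)
m = 1.8 * exp(-0.1900)

1.4885 m


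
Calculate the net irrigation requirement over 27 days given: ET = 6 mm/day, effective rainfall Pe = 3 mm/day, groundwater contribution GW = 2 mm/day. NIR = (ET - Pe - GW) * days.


Daily deficit = ET - Pe - GW = 6 - 3 - 2 = 1 mm/day
NIR = 1 * 27 = 27 mm

27.0000 mm


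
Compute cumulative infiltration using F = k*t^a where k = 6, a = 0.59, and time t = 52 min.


F = k * t^a = 6 * 52^0.59
F = 6 * 10.290630

61.7438 mm


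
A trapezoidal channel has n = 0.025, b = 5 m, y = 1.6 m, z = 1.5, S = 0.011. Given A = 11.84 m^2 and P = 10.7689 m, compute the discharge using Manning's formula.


R = A/P = 11.84/10.7689 = 1.099462
Q = (1/0.025) * 11.84 * 1.099462^(2/3) * 0.011^0.5

52.9129 m^3/s


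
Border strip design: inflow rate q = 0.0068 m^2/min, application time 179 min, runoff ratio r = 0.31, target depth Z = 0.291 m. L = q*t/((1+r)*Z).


L = q*t/((1+r)*Z)
L = 0.0068*179/((1+0.31)*0.291)
L = 1.2172/0.38121

3.1930 m


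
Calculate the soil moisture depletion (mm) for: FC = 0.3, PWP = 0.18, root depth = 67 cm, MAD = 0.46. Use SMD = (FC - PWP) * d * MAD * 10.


SMD = (FC - PWP) * d * MAD * 10
SMD = (0.3 - 0.18) * 67 * 0.46 * 10
SMD = 0.1200 * 67 * 0.46 * 10

36.9840 mm


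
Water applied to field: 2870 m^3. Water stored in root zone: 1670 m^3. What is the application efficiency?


Ea = V_root / V_field * 100 = 1670 / 2870 * 100 = 58.1882%

58.1882 %


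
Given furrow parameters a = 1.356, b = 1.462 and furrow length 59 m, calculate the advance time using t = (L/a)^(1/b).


t = (L/a)^(1/b)
t = (59/1.356)^(1/1.462)
t = 43.510324^(1/1.462)

13.2065 min


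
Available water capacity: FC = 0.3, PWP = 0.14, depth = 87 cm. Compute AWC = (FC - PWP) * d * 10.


AWC = (FC - PWP) * d * 10
AWC = (0.3 - 0.14) * 87 * 10
AWC = 0.1600 * 87 * 10

139.2000 mm


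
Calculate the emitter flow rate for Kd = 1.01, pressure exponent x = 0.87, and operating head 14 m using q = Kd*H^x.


q = Kd * H^x = 1.01 * 14^0.87 = 1.01 * 9.934166

10.0335 L/h


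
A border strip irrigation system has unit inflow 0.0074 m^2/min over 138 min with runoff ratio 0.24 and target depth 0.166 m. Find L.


L = q*t/((1+r)*Z)
L = 0.0074*138/((1+0.24)*0.166)
L = 1.0212/0.20584

4.9611 m


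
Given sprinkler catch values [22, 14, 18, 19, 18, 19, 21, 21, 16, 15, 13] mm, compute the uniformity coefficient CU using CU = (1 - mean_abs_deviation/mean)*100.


mean = 17.818182 mm
MAD = 2.413223 mm
CU = (1 - 2.413223/17.818182)*100

86.4564 %


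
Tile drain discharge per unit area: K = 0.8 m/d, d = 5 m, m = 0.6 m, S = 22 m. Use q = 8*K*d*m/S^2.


q = 8*K*d*m/S^2
q = 8*0.8*5*0.6/22^2
q = 19.2000 / 484

0.0397 m/d


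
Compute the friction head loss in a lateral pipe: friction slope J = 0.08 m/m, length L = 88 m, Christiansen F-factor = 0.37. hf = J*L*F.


hf = J * L * F = 0.08 * 88 * 0.37 = 2.6048 m

2.6048 m


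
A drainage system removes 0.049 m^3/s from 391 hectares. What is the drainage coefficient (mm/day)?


DC = Q * 86400 / (A * 10000) * 1000
DC = 0.049 * 86400 / (391 * 10000) * 1000
DC = 4233600.0000 / 3910000

1.0828 mm/day


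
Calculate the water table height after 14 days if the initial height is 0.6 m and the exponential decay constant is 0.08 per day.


m = m0 * exp(-k*t)
m = 0.6 * exp(-0.08 * 14)
m = 0.6 * exp(-1.1200)

0.1958 m
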